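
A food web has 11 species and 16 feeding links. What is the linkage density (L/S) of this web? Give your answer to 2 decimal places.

There are L = 16 links among S = 11 species.
L/S = 16/11 = 1.4545 ≈ 1.45.

L/S = 1.45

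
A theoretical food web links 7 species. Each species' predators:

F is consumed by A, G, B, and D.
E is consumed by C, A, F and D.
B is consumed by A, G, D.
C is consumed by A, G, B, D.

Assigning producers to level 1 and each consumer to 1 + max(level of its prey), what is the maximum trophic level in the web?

4

Producers (level 1): E.
E → C → B → A gives A level 4.
No species has a prey at level 4, so no species reaches level 5.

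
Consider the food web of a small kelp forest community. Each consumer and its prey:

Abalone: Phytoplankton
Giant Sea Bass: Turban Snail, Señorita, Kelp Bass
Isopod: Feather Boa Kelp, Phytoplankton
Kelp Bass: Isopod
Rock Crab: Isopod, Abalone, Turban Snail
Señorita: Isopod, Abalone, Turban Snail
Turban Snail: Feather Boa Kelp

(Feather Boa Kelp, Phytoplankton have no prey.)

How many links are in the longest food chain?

One longest chain: Feather Boa Kelp → Isopod → Señorita → Giant Sea Bass.
It has 4 species and 3 links.

3 links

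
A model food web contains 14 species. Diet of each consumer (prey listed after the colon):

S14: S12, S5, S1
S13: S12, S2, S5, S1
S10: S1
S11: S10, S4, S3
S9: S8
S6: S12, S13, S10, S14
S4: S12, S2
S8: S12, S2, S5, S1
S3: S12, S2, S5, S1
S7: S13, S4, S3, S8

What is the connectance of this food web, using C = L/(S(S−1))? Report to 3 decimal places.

The web has S = 14 species and L = 30 feeding links.
C = L / (S(S−1)) = 30 / 182 = 0.1648 ≈ 0.165.

C = 0.165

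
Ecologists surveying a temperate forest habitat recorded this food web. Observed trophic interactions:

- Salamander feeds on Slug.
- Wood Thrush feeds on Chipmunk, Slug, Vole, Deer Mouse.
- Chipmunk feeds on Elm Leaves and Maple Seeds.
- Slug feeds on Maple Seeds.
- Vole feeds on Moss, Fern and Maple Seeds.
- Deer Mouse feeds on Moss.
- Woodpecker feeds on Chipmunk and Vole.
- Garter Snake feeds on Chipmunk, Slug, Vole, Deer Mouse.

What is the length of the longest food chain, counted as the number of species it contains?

3 species

One longest chain: Maple Seeds → Chipmunk → Wood Thrush.
It has 3 species and 2 links.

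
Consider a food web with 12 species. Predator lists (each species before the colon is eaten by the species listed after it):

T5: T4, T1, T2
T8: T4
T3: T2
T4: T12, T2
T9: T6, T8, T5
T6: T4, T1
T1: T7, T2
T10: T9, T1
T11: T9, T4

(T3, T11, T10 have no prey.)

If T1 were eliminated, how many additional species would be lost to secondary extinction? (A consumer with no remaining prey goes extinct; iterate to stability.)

1

Remove T1.
Round 1: T7 (all prey gone) → extinct.
No further losses. Total secondary extinctions: 1.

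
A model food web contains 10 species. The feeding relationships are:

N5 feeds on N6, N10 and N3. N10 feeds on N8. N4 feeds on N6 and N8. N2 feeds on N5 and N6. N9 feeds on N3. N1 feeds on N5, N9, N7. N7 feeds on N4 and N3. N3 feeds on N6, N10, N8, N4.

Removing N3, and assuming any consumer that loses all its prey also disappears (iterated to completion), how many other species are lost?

1

Remove N3.
Round 1: N9 (all prey gone) → extinct.
No further losses. Total secondary extinctions: 1.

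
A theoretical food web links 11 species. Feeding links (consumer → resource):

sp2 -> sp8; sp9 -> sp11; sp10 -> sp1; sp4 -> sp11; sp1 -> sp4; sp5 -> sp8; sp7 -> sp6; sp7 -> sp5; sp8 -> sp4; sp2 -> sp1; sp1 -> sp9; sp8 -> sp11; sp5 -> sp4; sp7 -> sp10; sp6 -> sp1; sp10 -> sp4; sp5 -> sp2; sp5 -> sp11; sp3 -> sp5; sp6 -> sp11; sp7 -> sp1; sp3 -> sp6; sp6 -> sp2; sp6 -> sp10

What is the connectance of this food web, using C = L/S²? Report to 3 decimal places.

The web has S = 11 species and L = 24 feeding links.
C = L / S² = 24 / 121 = 0.1983 ≈ 0.198.

C = 0.198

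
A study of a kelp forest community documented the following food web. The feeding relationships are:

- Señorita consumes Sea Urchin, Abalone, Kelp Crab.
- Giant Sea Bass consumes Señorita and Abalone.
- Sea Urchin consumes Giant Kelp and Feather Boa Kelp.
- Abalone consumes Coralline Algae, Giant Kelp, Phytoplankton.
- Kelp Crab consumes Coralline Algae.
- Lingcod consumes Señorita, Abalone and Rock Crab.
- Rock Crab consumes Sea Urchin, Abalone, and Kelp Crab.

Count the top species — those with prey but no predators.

2

Top species (has prey, but nothing eats it): Lingcod, Giant Sea Bass.
Count: 2.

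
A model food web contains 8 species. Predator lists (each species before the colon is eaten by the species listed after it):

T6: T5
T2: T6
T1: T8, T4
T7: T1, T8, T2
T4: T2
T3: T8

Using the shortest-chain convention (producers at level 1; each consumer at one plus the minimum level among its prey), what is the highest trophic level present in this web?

Producers (level 1): T3, T7.
Following each consumer down to its lowest-level prey: T7 → T2 → T6 → T5 (levels 1 through 4).
All prey of T5 (T6 3) are at level 3 or above, so T5 is at level 1 + 3 = 4.
Every consumer has at least one prey at level 3 or below, so none exceeds level 4.

4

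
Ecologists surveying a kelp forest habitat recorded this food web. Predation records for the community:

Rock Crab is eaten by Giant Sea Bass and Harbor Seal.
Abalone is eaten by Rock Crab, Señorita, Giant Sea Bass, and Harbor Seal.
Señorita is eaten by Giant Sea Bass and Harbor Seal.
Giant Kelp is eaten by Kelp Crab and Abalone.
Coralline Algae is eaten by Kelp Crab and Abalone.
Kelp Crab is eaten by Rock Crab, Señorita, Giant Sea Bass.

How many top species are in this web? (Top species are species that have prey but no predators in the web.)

Top species (has prey, but nothing eats it): Giant Sea Bass, Harbor Seal.
Count: 2.

2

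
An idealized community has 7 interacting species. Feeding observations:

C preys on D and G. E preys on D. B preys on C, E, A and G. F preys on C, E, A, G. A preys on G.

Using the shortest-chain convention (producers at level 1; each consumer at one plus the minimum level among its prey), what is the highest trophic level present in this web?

2

Producers (level 1): G, D.
Following each consumer down to its lowest-level prey: G → C (levels 1 through 2).
All prey of C (G 1, D 1) are at level 1 or above, so C is at level 1 + 1 = 2.
Every consumer has at least one prey at level 1 or below, so none exceeds level 2.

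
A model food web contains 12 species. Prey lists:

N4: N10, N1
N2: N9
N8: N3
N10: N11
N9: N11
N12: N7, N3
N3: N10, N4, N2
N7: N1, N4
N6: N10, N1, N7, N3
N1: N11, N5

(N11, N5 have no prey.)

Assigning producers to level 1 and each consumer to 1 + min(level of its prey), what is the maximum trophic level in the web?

4

Producers (level 1): N11, N5.
Following each consumer down to its lowest-level prey: N11 → N10 → N3 → N12 (levels 1 through 4).
All prey of N12 (N3 3, N7 3) are at level 3 or above, so N12 is at level 1 + 3 = 4.
Every consumer has at least one prey at level 3 or below, so none exceeds level 4.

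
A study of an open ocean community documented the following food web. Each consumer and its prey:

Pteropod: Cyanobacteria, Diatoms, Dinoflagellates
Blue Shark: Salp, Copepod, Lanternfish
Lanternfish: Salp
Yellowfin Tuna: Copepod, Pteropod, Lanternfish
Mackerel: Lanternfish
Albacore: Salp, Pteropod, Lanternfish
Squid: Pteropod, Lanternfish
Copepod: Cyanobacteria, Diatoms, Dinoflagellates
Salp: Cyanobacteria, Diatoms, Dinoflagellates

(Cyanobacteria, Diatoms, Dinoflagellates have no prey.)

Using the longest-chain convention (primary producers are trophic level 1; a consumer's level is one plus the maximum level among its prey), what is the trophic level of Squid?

Cyanobacteria is a producer → level 1.
Salp eats Cyanobacteria (level 1); other prey at levels: Diatoms 1, Dinoflagellates 1 → level 2.
Lanternfish eats Salp → level 3.
Squid eats Lanternfish (level 3); other prey at levels: Pteropod 2 → level 4.

Trophic level 4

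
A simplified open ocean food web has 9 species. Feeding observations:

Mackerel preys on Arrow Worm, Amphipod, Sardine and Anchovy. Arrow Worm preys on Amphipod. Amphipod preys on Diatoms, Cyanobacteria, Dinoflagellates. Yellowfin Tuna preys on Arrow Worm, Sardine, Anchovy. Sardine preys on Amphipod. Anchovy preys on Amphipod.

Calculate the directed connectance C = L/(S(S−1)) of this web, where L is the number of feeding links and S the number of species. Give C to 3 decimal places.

C = 0.181

The web has S = 9 species and L = 13 feeding links.
C = L / (S(S−1)) = 13 / 72 = 0.1806 ≈ 0.181.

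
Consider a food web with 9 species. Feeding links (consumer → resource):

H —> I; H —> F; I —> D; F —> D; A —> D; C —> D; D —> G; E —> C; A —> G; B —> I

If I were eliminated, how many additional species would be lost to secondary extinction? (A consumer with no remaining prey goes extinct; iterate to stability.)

1

Remove I.
Round 1: B (all prey gone) → extinct.
No further losses. Total secondary extinctions: 1.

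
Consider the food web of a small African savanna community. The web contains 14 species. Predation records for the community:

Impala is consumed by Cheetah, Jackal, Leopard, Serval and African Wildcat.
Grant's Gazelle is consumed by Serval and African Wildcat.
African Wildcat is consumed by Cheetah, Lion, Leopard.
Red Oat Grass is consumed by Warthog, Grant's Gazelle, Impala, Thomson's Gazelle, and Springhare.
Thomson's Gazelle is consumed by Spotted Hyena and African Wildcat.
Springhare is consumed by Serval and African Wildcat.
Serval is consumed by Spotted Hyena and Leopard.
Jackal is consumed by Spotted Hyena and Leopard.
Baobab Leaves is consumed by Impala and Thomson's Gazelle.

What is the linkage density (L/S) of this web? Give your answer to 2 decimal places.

L/S = 1.79

There are L = 25 links among S = 14 species.
L/S = 25/14 = 1.7857 ≈ 1.79.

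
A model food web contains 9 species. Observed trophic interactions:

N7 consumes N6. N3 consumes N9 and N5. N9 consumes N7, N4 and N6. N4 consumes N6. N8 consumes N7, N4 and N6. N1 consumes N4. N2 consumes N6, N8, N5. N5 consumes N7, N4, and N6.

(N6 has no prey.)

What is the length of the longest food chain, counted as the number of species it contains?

One longest chain: N6 → N4 → N9 → N3.
It has 4 species and 3 links.

4 species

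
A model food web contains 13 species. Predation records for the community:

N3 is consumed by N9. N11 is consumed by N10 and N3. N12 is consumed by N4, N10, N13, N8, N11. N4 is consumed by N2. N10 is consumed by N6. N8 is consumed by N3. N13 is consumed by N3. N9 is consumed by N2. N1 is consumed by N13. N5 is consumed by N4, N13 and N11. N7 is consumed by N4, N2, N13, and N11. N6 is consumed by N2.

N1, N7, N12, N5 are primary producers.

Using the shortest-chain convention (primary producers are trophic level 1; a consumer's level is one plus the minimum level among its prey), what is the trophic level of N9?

Trophic level 4

N12 is a producer → level 1.
N8 eats N12 → level 2.
N3 eats N8 → level 3.
N9 eats N3 → level 4.
No prey of N9 is below level 3, so 4 is the minimum.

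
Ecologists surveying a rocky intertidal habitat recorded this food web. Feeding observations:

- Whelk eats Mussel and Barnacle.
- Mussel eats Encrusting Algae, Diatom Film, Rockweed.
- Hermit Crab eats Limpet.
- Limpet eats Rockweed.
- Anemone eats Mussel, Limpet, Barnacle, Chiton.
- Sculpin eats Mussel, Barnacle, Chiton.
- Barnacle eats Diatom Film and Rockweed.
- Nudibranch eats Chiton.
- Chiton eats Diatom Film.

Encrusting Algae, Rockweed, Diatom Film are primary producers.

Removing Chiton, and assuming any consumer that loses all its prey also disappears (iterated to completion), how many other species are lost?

Remove Chiton.
Round 1: Nudibranch (all prey gone) → extinct.
No further losses. Total secondary extinctions: 1.

1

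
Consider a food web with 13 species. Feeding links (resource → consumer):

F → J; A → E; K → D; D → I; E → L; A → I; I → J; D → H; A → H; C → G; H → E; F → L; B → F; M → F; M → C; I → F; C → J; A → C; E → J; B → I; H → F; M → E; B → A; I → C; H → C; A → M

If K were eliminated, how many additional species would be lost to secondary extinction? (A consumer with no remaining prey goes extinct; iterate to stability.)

Remove K.
Round 1: D (all prey gone) → extinct.
No further losses. Total secondary extinctions: 1.

1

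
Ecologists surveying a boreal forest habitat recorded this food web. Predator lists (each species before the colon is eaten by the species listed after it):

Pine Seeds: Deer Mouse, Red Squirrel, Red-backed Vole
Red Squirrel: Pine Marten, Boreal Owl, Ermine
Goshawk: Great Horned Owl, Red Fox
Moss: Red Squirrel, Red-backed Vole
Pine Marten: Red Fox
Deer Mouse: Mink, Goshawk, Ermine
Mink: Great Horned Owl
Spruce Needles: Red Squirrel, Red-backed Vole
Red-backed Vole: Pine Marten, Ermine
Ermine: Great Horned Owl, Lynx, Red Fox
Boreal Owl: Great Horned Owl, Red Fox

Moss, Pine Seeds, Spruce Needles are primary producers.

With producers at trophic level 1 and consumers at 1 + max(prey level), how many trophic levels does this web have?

4

Producers (level 1): Moss, Pine Seeds, Spruce Needles.
Moss → Red Squirrel → Boreal Owl → Red Fox gives Red Fox level 4.
No species has a prey at level 4, so no species reaches level 5.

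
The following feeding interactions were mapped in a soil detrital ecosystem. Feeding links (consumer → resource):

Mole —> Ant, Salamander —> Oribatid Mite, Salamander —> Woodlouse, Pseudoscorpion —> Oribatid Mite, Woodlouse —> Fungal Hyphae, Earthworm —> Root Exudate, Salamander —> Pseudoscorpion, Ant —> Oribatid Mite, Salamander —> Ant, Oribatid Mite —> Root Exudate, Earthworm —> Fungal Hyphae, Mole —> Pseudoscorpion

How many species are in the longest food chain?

4 species

One longest chain: Root Exudate → Oribatid Mite → Ant → Mole.
It has 4 species and 3 links.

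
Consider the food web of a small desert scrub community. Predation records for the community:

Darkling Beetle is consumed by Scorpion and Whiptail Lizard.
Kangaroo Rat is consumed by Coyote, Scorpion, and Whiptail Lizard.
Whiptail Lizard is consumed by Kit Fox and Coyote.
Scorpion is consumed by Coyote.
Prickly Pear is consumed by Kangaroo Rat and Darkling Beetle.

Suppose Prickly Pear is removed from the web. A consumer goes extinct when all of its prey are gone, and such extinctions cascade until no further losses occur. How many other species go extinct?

Remove Prickly Pear.
Round 1: Darkling Beetle (all prey gone), Kangaroo Rat (all prey gone) → extinct.
Round 2: Scorpion (all prey gone), Whiptail Lizard (all prey gone) → extinct.
Round 3: Coyote (all prey gone), Kit Fox (all prey gone) → extinct.
No further losses. Total secondary extinctions: 6.

6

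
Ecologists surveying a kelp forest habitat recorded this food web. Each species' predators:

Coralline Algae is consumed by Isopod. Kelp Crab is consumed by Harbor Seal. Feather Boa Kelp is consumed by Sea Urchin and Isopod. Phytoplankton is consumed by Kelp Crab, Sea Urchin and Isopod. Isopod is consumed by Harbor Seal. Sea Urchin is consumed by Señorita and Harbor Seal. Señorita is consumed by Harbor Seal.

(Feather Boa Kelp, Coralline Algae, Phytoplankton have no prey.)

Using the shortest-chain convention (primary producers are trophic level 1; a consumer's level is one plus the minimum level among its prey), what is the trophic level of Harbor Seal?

Feather Boa Kelp is a producer → level 1.
Isopod eats Feather Boa Kelp → level 2.
Harbor Seal eats Isopod → level 3.
No prey of Harbor Seal is below level 2, so 3 is the minimum.

Trophic level 3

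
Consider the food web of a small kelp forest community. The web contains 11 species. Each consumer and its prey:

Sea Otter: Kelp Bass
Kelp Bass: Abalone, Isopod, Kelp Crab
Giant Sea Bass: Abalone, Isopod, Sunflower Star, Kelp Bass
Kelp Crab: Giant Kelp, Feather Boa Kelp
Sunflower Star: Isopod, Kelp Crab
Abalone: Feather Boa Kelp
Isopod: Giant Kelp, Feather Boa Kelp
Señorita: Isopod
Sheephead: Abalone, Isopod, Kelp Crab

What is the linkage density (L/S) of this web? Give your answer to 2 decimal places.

There are L = 19 links among S = 11 species.
L/S = 19/11 = 1.7273 ≈ 1.73.

L/S = 1.73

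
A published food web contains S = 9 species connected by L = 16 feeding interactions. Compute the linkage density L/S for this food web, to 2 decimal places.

L/S = 1.78

There are L = 16 links among S = 9 species.
L/S = 16/9 = 1.7778 ≈ 1.78.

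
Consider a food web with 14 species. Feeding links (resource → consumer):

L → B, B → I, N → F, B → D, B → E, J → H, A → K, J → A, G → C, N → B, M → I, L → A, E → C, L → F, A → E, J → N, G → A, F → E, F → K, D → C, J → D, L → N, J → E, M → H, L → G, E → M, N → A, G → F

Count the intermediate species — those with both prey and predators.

8

Intermediate species (has both prey and predators): G, N, A, B, F, E, D, M.
Count: 8.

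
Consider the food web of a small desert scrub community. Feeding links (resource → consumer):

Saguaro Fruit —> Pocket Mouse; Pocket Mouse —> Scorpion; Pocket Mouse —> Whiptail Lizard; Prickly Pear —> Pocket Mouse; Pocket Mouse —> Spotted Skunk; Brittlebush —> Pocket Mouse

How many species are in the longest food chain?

3 species

One longest chain: Brittlebush → Pocket Mouse → Whiptail Lizard.
It has 3 species and 2 links.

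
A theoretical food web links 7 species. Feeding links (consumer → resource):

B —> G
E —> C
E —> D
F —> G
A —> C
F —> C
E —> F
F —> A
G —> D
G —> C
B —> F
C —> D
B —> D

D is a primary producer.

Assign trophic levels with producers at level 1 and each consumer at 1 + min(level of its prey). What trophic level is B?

D is a producer → level 1.
B eats D → level 2.

Trophic level 2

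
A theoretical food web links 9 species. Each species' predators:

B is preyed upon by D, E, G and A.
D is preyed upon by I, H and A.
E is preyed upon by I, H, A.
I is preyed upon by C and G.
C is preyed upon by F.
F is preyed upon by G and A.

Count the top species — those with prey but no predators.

Top species (has prey, but nothing eats it): H, A, G.
Count: 3.

3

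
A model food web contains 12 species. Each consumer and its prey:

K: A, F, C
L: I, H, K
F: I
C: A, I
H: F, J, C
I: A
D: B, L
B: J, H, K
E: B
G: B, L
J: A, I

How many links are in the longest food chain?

5 links

One longest chain: A → I → F → H → B → E.
It has 6 species and 5 links.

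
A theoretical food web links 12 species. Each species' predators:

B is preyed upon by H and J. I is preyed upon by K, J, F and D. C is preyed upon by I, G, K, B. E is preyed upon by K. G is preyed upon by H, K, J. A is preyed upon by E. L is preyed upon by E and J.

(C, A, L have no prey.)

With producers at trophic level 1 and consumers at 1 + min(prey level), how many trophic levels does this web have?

3

Producers (level 1): C, A, L.
Following each consumer down to its lowest-level prey: C → B → H (levels 1 through 3).
All prey of H (B 2, G 2) are at level 2 or above, so H is at level 1 + 2 = 3.
Every consumer has at least one prey at level 2 or below, so none exceeds level 3.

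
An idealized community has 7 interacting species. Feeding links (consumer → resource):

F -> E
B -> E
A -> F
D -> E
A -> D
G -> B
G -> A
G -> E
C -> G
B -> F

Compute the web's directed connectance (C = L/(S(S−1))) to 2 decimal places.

The web has S = 7 species and L = 10 feeding links.
C = L / (S(S−1)) = 10 / 42 = 0.2381 ≈ 0.24.

C = 0.24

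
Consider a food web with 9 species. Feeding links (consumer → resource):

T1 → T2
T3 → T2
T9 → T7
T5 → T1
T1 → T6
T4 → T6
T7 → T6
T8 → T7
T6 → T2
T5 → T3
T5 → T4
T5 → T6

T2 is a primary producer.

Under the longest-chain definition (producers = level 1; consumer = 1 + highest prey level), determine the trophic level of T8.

Trophic level 4

T2 is a producer → level 1.
T6 eats T2 → level 2.
T7 eats T6 → level 3.
T8 eats T7 → level 4.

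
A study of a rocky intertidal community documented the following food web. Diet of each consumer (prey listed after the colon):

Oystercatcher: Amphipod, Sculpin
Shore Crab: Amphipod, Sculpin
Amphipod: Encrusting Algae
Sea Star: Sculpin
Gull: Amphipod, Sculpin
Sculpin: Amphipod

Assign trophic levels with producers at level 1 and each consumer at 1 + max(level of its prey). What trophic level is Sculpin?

Encrusting Algae is a producer → level 1.
Amphipod eats Encrusting Algae → level 2.
Sculpin eats Amphipod → level 3.

Trophic level 3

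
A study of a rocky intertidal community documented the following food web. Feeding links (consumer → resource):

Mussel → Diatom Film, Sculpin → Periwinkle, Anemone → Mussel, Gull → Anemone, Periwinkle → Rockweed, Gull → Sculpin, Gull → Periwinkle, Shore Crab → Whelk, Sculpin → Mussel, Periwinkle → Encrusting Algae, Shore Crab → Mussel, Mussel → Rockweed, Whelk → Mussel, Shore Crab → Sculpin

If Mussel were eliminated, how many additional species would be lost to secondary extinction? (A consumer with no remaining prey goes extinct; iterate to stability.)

Remove Mussel.
Round 1: Whelk (all prey gone), Anemone (all prey gone) → extinct.
No further losses. Total secondary extinctions: 2.

2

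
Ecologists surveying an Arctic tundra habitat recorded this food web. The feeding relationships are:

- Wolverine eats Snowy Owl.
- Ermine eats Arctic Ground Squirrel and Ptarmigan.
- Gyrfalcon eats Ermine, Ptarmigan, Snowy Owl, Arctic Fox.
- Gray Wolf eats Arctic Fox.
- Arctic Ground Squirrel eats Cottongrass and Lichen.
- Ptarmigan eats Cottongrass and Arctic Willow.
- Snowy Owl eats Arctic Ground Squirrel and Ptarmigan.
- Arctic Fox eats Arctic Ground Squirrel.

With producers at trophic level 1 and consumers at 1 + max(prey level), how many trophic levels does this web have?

4

Producers (level 1): Lichen, Arctic Willow, Cottongrass.
Lichen → Arctic Ground Squirrel → Ermine → Gyrfalcon gives Gyrfalcon level 4.
No species has a prey at level 4, so no species reaches level 5.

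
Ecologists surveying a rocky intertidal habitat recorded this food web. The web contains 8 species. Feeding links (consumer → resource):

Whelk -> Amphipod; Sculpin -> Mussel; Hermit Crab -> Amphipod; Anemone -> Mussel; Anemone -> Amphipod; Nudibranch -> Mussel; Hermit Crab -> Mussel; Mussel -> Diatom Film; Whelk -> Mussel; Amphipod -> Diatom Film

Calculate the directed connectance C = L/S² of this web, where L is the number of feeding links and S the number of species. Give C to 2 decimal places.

The web has S = 8 species and L = 10 feeding links.
C = L / S² = 10 / 64 = 0.1562 ≈ 0.16.

C = 0.16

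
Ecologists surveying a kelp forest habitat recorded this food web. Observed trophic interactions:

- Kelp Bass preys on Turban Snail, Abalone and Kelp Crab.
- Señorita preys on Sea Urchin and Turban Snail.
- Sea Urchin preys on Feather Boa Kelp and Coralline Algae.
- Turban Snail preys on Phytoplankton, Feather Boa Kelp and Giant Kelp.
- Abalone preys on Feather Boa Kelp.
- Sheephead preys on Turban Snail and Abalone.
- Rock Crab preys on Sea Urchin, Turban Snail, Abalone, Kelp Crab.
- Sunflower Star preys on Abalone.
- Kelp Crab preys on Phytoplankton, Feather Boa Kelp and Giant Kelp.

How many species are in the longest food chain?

3 species

One longest chain: Feather Boa Kelp → Abalone → Kelp Bass.
It has 3 species and 2 links.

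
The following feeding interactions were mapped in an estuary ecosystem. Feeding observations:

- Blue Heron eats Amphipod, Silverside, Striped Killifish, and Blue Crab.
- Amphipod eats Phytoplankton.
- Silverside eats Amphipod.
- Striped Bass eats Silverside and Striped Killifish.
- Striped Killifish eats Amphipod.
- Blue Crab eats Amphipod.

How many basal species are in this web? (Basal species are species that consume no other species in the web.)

Basal species (no prey listed): Phytoplankton.
Count: 1.

1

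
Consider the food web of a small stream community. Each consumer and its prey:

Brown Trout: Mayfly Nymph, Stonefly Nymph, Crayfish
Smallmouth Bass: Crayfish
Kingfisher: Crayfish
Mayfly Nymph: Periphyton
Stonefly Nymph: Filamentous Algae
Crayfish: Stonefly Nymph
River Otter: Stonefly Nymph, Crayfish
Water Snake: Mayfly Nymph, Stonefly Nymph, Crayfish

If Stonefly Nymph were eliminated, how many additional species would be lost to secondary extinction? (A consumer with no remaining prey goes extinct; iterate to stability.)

Remove Stonefly Nymph.
Round 1: Crayfish (all prey gone) → extinct.
Round 2: River Otter (all prey gone), Smallmouth Bass (all prey gone), Kingfisher (all prey gone) → extinct.
No further losses. Total secondary extinctions: 4.

4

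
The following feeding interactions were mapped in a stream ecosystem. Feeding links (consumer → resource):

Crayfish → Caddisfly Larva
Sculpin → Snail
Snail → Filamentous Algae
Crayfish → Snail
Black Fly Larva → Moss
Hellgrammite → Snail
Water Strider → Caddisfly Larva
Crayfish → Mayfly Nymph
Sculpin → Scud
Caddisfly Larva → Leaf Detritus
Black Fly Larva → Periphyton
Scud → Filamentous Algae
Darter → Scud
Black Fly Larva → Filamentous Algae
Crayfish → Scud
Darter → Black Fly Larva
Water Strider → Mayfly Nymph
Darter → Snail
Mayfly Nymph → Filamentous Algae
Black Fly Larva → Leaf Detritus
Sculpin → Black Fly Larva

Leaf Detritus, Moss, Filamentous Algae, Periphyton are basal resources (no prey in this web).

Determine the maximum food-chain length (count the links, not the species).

One longest chain: Leaf Detritus → Black Fly Larva → Darter.
It has 3 species and 2 links.

2 links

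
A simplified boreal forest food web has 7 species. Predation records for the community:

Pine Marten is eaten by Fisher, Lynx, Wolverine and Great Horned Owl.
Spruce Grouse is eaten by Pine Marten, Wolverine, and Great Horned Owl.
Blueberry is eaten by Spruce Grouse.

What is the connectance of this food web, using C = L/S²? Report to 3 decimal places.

The web has S = 7 species and L = 8 feeding links.
C = L / S² = 8 / 49 = 0.1633 ≈ 0.163.

C = 0.163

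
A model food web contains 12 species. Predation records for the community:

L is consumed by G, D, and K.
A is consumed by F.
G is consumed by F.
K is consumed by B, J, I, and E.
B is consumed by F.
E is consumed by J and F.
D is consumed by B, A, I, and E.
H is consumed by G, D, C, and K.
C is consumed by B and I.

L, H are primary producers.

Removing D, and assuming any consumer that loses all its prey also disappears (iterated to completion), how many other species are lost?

1

Remove D.
Round 1: A (all prey gone) → extinct.
No further losses. Total secondary extinctions: 1.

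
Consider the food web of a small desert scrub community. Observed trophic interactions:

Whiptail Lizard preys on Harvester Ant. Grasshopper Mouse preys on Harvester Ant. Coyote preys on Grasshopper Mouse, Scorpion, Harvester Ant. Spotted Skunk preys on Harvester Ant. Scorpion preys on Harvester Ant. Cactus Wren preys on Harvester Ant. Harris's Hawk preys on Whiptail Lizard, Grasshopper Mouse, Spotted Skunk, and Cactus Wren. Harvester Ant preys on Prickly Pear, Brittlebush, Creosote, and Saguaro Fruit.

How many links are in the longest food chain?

One longest chain: Brittlebush → Harvester Ant → Grasshopper Mouse → Coyote.
It has 4 species and 3 links.

3 links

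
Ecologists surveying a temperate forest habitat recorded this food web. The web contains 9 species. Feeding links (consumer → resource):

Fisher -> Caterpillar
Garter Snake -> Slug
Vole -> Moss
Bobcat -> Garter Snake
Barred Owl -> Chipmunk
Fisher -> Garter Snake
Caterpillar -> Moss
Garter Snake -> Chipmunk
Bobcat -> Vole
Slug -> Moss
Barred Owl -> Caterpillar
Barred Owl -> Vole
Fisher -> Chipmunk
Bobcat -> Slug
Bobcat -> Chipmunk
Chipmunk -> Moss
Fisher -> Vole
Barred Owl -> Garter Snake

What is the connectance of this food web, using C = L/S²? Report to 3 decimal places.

C = 0.222

The web has S = 9 species and L = 18 feeding links.
C = L / S² = 18 / 81 = 0.2222 ≈ 0.222.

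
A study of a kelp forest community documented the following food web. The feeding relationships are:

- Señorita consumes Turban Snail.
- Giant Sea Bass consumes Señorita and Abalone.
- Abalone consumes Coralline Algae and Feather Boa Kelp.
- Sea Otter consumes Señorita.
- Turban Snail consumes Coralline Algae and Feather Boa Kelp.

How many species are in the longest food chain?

4 species

One longest chain: Coralline Algae → Turban Snail → Señorita → Sea Otter.
It has 4 species and 3 links.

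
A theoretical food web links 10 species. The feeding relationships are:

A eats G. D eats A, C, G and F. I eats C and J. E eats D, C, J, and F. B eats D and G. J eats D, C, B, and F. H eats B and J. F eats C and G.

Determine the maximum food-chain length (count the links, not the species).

One longest chain: G → A → D → B → J → I.
It has 6 species and 5 links.

5 links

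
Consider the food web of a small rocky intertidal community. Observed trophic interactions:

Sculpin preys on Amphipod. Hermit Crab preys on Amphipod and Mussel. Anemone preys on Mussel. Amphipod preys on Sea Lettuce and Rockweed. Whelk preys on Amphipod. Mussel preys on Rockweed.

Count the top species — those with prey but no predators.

Top species (has prey, but nothing eats it): Sculpin, Whelk, Hermit Crab, Anemone.
Count: 4.

4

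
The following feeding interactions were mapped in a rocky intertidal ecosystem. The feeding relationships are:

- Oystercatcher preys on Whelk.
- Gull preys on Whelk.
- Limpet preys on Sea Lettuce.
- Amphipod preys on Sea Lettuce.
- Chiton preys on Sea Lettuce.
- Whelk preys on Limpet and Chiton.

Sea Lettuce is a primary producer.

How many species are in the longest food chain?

One longest chain: Sea Lettuce → Limpet → Whelk → Oystercatcher.
It has 4 species and 3 links.

4 species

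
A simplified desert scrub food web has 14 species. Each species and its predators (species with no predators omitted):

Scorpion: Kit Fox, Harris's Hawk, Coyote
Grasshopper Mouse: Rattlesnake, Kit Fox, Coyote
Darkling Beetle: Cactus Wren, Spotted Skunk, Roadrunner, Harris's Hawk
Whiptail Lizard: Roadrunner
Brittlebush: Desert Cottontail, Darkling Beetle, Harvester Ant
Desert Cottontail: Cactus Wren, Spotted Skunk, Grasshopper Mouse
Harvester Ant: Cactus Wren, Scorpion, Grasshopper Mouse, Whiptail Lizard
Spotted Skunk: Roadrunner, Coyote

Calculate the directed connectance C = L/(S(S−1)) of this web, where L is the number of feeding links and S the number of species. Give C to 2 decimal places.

The web has S = 14 species and L = 23 feeding links.
C = L / (S(S−1)) = 23 / 182 = 0.1264 ≈ 0.13.

C = 0.13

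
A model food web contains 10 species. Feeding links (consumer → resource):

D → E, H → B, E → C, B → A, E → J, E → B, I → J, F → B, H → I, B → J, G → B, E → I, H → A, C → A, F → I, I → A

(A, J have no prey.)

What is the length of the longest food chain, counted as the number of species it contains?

One longest chain: A → I → E → D.
It has 4 species and 3 links.

4 species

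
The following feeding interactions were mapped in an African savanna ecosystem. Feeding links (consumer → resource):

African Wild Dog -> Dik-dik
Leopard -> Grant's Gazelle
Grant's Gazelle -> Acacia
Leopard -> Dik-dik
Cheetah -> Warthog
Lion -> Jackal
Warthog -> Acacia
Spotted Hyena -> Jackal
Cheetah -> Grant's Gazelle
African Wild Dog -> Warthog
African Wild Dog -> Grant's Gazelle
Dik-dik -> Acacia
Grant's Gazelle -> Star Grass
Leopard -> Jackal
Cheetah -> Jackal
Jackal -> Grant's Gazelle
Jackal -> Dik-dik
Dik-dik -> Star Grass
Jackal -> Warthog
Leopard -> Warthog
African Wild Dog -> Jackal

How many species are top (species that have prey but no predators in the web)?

5

Top species (has prey, but nothing eats it): African Wild Dog, Lion, Spotted Hyena, Cheetah, Leopard.
Count: 5.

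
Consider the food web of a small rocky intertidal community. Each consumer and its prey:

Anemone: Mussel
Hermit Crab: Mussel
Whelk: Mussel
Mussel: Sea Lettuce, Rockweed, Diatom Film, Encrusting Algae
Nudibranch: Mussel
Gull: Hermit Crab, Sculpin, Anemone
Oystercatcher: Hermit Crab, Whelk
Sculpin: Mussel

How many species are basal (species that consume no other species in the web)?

4

Basal species (no prey listed): Sea Lettuce, Rockweed, Diatom Film, Encrusting Algae.
Count: 4.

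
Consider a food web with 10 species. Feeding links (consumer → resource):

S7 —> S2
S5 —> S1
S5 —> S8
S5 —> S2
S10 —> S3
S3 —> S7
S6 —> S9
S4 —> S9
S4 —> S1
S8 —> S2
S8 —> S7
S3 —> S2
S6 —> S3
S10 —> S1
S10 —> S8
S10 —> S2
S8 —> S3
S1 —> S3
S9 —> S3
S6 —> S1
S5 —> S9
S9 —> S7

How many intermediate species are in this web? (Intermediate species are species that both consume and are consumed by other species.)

5

Intermediate species (has both prey and predators): S7, S3, S9, S8, S1.
Count: 5.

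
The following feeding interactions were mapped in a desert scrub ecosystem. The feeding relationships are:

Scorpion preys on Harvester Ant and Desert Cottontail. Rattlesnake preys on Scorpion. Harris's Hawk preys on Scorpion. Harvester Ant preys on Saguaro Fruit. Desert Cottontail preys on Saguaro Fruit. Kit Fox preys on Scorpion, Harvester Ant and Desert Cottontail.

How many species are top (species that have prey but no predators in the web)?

3

Top species (has prey, but nothing eats it): Kit Fox, Harris's Hawk, Rattlesnake.
Count: 3.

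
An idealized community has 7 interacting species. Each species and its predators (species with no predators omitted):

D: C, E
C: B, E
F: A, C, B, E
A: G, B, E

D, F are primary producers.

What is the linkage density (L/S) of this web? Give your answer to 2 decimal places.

There are L = 11 links among S = 7 species.
L/S = 11/7 = 1.5714 ≈ 1.57.

L/S = 1.57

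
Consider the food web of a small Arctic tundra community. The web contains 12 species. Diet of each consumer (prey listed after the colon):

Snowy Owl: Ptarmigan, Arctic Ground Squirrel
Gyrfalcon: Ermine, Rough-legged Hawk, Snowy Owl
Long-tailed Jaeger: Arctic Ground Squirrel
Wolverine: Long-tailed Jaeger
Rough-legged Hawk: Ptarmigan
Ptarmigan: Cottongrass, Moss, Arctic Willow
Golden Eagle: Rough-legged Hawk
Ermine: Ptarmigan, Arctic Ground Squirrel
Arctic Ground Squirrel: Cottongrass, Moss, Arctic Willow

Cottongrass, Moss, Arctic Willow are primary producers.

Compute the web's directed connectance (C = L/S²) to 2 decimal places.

The web has S = 12 species and L = 17 feeding links.
C = L / S² = 17 / 144 = 0.1181 ≈ 0.12.

C = 0.12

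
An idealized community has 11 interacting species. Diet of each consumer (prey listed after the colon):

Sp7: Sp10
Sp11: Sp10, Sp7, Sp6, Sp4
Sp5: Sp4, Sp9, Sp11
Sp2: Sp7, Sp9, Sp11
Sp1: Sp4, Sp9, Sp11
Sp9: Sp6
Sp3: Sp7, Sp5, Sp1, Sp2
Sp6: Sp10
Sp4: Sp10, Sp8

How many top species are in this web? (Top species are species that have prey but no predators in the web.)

1

Top species (has prey, but nothing eats it): Sp3.
Count: 1.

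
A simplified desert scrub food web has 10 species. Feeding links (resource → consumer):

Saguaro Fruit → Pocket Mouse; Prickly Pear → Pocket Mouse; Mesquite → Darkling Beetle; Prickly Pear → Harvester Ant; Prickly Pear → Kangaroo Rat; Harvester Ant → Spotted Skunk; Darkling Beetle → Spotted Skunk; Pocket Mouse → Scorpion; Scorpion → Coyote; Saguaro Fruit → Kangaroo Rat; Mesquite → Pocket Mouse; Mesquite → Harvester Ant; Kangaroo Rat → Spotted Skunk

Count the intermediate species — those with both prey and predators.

5

Intermediate species (has both prey and predators): Pocket Mouse, Darkling Beetle, Harvester Ant, Kangaroo Rat, Scorpion.
Count: 5.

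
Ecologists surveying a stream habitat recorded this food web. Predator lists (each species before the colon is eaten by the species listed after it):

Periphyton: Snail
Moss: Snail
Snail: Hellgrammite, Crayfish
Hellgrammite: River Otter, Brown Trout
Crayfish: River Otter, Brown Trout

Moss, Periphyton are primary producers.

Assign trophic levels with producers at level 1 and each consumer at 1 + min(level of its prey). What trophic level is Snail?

Moss is a producer → level 1.
Snail eats Moss → level 2.

Trophic level 2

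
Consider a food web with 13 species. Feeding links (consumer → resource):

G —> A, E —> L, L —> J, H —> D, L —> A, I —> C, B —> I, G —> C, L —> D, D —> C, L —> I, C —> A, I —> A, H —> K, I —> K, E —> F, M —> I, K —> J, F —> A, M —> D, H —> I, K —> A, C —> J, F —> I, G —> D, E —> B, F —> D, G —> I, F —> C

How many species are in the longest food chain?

One longest chain: A → K → I → L → E.
It has 5 species and 4 links.

5 species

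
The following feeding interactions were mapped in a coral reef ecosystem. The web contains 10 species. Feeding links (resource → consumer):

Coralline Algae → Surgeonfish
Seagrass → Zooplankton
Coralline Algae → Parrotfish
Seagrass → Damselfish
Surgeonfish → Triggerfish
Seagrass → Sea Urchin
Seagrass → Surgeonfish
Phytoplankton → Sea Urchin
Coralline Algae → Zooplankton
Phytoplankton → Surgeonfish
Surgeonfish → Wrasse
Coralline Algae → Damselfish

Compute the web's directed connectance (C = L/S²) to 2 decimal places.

The web has S = 10 species and L = 12 feeding links.
C = L / S² = 12 / 100 = 0.1200 ≈ 0.12.

C = 0.12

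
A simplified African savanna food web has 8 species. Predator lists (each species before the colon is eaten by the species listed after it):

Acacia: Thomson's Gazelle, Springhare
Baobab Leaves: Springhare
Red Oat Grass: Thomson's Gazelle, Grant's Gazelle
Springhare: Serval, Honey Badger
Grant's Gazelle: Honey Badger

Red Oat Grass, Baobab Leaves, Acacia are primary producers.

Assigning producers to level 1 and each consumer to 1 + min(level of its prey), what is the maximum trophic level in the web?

Producers (level 1): Red Oat Grass, Baobab Leaves, Acacia.
Following each consumer down to its lowest-level prey: Red Oat Grass → Grant's Gazelle → Honey Badger (levels 1 through 3).
All prey of Honey Badger (Grant's Gazelle 2, Springhare 2) are at level 2 or above, so Honey Badger is at level 1 + 2 = 3.
Every consumer has at least one prey at level 2 or below, so none exceeds level 3.

3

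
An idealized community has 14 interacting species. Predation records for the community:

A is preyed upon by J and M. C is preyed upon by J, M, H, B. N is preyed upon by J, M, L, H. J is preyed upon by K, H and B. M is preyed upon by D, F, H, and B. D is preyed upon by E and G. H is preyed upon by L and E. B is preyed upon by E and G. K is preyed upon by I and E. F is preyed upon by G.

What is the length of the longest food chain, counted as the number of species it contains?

4 species

One longest chain: C → J → K → I.
It has 4 species and 3 links.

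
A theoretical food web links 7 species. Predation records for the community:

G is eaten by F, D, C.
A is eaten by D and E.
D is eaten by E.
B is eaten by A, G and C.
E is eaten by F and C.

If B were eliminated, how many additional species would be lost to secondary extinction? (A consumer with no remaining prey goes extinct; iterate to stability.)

6

Remove B.
Round 1: A (all prey gone), G (all prey gone) → extinct.
Round 2: D (all prey gone) → extinct.
Round 3: E (all prey gone) → extinct.
Round 4: F (all prey gone), C (all prey gone) → extinct.
No further losses. Total secondary extinctions: 6.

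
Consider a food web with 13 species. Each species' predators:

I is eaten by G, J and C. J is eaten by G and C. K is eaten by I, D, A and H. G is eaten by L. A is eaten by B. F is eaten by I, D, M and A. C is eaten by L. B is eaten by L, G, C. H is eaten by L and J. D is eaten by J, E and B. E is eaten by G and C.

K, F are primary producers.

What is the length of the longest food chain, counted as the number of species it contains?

One longest chain: K → H → J → G → L.
It has 5 species and 4 links.

5 species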